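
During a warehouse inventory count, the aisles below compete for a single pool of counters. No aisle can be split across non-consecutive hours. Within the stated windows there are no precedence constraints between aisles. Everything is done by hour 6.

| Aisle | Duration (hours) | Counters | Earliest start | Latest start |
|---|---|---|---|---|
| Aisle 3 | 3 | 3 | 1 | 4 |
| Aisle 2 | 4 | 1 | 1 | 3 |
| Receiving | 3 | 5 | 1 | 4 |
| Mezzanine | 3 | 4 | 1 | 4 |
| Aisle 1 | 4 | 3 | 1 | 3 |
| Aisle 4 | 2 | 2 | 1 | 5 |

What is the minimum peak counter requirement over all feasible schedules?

Early-start (Aisle 3@1, Aisle 2@1, Receiving@1, Mezzanine@1, Aisle 1@1, Aisle 4@1) gives peak 18: h1:18  h2:18  h3:16  h4:4  h5:0  h6:0.
Shift Receiving→4, Aisle 4→4.
Schedule Aisle 3@1, Aisle 2@1, Receiving@4, Mezzanine@1, Aisle 1@1, Aisle 4@4: h1:11  h2:11  h3:11  h4:11  h5:7  h6:5 — peak 11.

11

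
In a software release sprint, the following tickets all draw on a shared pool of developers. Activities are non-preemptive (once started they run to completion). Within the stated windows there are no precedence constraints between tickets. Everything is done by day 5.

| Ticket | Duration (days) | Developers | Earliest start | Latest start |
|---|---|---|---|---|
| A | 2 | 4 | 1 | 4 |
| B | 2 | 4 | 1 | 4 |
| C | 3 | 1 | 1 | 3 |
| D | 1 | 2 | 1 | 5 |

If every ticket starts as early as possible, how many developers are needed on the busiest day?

Early-start schedule: A@1, B@1, C@1, D@1.
Load per day: day 1: 11, day 2: 9, day 3: 1, day 4: 0, day 5: 0.
Peak is 11.

11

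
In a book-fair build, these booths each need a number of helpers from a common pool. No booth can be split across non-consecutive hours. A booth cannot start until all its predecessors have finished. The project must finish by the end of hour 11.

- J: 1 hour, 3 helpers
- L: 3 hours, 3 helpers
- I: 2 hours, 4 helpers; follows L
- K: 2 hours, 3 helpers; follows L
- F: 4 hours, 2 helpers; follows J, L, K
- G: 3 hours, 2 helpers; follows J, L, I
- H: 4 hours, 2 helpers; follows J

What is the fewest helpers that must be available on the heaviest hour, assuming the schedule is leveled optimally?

Early-start (J@1, L@1, I@4, K@4, F@6, G@6, H@2) gives peak 9: h1:6  h2:5  h3:5  h4:9  h5:9  h6:4  h7:4  h8:4  h9:2  h10:0  h11:0.
Shift K→6, F→8.
Schedule J@1, L@1, I@4, K@6, F@8, G@6, H@2: h1:6  h2:5  h3:5  h4:6  h5:6  h6:5  h7:5  h8:4  h9:2  h10:2  h11:2 — peak 6.

6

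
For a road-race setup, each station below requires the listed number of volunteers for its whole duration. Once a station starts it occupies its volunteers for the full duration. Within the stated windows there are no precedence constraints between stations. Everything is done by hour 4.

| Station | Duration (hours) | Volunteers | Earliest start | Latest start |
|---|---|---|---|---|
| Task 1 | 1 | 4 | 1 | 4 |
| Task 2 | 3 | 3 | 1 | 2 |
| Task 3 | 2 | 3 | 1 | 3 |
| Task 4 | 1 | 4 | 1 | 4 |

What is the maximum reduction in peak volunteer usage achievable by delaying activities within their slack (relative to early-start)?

Early-start peak: h1:14  h2:6  h3:3  h4:0 ⇒ 14.
Leveled (Task 1@1, Task 2@1, Task 3@2, Task 4@4): h1:7  h2:6  h3:6  h4:4 ⇒ 7.
Reduction 14 − 7 = 7.

7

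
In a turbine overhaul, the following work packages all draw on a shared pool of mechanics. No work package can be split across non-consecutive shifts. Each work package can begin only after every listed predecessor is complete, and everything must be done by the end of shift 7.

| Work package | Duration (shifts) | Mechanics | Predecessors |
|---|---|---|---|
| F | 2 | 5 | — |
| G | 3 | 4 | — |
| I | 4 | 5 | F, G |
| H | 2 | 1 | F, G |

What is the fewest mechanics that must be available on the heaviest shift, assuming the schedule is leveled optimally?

9

Schedule F@1, G@1, I@4, H@4: s1:9  s2:9  s3:4  s4:6  s5:6  s6:5  s7:5 — peak 9.
No arrangement of the 6 feasible schedules does better.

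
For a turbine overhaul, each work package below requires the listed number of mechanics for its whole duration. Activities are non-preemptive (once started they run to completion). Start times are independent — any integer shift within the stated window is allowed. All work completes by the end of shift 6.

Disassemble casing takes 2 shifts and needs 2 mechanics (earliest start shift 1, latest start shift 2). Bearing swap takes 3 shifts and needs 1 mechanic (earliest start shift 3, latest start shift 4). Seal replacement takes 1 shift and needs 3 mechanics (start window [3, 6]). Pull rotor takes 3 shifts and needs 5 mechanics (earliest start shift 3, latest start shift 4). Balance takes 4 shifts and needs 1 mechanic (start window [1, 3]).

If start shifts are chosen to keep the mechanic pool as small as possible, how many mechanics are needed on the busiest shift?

7

Early-start (Disassemble casing@1, Bearing swap@3, Seal replacement@3, Pull rotor@3, Balance@1) gives peak 10: s1:3  s2:3  s3:10  s4:7  s5:6  s6:0.
Shift Pull rotor→4.
Schedule Disassemble casing@1, Bearing swap@3, Seal replacement@3, Pull rotor@4, Balance@1: s1:3  s2:3  s3:5  s4:7  s5:6  s6:5 — peak 7.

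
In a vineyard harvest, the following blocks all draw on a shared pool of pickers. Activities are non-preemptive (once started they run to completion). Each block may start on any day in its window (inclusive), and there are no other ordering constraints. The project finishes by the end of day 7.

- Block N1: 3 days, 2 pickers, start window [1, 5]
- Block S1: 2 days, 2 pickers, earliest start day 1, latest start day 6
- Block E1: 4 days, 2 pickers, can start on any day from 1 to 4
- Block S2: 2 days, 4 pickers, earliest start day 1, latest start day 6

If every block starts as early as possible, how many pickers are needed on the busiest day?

Early-start schedule: Block N1@1, Block S1@1, Block E1@1, Block S2@1.
Load per day: day 1: 10, day 2: 10, day 3: 4, day 4: 2, day 5: 0, day 6: 0, day 7: 0.
Peak is 10.

10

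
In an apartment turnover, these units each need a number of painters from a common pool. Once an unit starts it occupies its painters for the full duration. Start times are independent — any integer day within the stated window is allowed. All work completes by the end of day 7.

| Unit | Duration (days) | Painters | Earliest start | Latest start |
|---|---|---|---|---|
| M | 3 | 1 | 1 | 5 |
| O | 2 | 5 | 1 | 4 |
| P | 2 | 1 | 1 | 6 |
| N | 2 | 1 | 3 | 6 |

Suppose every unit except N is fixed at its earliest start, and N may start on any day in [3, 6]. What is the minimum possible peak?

7

N@3: d1:7  d2:7  d3:2  d4:1  d5:0  d6:0  d7:0 → peak 7
N@4: d1:7  d2:7  d3:1  d4:1  d5:1  d6:0  d7:0 → peak 7
N@5: d1:7  d2:7  d3:1  d4:0  d5:1  d6:1  d7:0 → peak 7
N@6: d1:7  d2:7  d3:1  d4:0  d5:0  d6:1  d7:1 → peak 7
Best is N@3, peak 7.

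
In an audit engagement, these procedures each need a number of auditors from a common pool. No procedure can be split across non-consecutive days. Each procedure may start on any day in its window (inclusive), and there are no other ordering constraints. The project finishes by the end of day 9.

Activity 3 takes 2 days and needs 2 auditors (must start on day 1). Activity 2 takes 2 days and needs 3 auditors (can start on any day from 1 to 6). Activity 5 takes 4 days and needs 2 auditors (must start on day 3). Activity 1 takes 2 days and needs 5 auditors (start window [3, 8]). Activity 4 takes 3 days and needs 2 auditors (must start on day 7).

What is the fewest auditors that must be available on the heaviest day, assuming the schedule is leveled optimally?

Schedule Activity 3@1, Activity 2@1, Activity 5@3, Activity 1@3, Activity 4@7: d1:5  d2:5  d3:7  d4:7  d5:2  d6:2  d7:2  d8:2  d9:2 — peak 7.

7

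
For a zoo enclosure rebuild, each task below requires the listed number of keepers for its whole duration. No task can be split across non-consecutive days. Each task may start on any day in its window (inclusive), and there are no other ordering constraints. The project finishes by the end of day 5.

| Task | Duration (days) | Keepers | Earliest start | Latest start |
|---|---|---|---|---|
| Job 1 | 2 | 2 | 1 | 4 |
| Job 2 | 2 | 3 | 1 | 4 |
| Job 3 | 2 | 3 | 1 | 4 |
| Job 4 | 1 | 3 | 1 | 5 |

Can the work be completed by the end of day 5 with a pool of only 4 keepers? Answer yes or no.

The minimum achievable peak is 5; 4 < 5, so no feasible schedule stays within the cap.

no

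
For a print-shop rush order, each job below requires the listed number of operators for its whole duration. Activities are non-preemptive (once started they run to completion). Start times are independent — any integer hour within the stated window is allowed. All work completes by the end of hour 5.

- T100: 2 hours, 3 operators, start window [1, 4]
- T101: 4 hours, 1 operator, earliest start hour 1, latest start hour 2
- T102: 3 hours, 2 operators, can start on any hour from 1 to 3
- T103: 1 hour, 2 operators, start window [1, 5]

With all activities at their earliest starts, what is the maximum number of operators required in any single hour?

Early-start schedule: T100@1, T101@1, T102@1, T103@1.
Load per hour: hour 1: 8, hour 2: 6, hour 3: 3, hour 4: 1, hour 5: 0.
Peak is 8.

8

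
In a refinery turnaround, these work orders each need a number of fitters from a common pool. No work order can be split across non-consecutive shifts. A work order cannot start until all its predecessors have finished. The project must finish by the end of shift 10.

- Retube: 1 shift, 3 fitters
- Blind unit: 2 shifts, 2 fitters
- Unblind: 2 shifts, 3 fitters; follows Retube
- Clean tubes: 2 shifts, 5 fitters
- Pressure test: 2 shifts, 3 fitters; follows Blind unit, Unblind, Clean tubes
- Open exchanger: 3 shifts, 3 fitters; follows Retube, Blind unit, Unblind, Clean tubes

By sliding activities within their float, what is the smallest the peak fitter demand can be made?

Early-start (Retube@1, Blind unit@1, Unblind@2, Clean tubes@1, Pressure test@4, Open exchanger@4) gives peak 10: s1:10  s2:10  s3:3  s4:6  s5:6  s6:3  s7:0  s8:0  s9:0  s10:0.
Shift Clean tubes→4, Pressure test→6, Open exchanger→8.
Schedule Retube@1, Blind unit@1, Unblind@2, Clean tubes@4, Pressure test@6, Open exchanger@8: s1:5  s2:5  s3:3  s4:5  s5:5  s6:3  s7:3  s8:3  s9:3  s10:3 — peak 5.

5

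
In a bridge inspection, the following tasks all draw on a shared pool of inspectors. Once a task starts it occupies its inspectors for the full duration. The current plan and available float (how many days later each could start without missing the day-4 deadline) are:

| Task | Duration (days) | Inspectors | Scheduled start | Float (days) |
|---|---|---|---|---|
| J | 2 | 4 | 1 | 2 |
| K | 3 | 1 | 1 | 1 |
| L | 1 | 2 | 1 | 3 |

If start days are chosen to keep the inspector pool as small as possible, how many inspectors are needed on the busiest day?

Early-start (J@1, K@1, L@1) gives peak 7: d1:7  d2:5  d3:1  d4:0.
Shift L→3.
Schedule J@1, K@1, L@3: d1:5  d2:5  d3:3  d4:0 — peak 5.
No arrangement of the 24 feasible schedules does better.

5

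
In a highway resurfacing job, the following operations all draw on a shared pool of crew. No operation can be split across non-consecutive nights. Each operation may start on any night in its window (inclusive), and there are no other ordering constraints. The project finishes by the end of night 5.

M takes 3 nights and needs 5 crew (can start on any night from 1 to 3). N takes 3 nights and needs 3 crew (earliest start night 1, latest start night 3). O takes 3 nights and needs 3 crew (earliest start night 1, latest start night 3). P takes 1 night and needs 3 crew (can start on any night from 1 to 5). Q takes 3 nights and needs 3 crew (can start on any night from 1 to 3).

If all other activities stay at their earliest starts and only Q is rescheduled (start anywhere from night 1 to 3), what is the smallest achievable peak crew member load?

Q@1: n1:17  n2:14  n3:14  n4:0  n5:0 → peak 17
Q@2: n1:14  n2:14  n3:14  n4:3  n5:0 → peak 14
Q@3: n1:14  n2:11  n3:14  n4:3  n5:3 → peak 14
Best is Q@2, peak 14.

14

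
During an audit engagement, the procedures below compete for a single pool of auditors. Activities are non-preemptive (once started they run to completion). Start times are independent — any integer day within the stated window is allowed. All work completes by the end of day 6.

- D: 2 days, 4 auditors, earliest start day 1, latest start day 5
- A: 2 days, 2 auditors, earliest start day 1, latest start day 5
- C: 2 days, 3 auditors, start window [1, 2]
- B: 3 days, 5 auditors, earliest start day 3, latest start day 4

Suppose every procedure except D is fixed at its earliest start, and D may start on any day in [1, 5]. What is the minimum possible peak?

D@1: d1:9  d2:9  d3:5  d4:5  d5:5  d6:0 → peak 9
D@2: d1:5  d2:9  d3:9  d4:5  d5:5  d6:0 → peak 9
D@3: d1:5  d2:5  d3:9  d4:9  d5:5  d6:0 → peak 9
D@4: d1:5  d2:5  d3:5  d4:9  d5:9  d6:0 → peak 9
D@5: d1:5  d2:5  d3:5  d4:5  d5:9  d6:4 → peak 9
Best is D@1, peak 9.

9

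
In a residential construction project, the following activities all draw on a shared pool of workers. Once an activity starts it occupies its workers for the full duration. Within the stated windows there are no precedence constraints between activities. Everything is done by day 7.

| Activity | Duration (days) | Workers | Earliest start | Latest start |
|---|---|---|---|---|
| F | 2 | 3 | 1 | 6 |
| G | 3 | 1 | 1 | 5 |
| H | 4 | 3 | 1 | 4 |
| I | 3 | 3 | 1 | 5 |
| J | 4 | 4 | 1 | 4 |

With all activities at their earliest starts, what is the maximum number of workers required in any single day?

14

Early-start schedule: F@1, G@1, H@1, I@1, J@1.
Load per day: day 1: 14, day 2: 14, day 3: 11, day 4: 7, day 5: 0, day 6: 0, day 7: 0.
Peak is 14.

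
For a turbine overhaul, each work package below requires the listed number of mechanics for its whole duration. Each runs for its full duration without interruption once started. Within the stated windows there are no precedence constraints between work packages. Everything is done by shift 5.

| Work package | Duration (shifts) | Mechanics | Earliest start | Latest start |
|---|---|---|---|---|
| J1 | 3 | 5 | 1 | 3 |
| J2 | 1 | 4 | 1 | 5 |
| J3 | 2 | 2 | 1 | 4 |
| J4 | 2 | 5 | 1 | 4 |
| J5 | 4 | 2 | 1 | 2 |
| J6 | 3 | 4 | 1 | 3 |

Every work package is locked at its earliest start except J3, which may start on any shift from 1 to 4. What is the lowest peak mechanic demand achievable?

20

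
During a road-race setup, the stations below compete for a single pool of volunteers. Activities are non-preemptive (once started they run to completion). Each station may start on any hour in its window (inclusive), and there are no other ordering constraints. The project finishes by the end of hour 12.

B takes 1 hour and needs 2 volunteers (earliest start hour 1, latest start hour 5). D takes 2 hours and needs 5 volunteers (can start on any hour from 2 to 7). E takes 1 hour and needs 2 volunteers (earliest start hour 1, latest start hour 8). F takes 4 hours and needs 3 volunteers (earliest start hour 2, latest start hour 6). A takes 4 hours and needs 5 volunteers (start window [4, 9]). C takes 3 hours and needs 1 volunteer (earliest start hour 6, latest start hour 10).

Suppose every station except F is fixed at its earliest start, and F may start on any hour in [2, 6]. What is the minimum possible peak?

8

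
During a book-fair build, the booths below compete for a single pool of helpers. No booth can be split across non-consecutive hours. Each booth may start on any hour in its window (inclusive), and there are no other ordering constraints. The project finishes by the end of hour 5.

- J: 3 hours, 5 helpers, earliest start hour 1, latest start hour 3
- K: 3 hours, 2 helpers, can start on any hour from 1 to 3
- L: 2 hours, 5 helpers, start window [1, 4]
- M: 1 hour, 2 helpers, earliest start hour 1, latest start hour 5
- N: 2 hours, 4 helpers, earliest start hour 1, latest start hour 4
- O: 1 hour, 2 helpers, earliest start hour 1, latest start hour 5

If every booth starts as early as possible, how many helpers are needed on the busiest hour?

20

Early-start schedule: J@1, K@1, L@1, M@1, N@1, O@1.
Load per hour: hour 1: 20, hour 2: 16, hour 3: 7, hour 4: 0, hour 5: 0.
Peak is 20.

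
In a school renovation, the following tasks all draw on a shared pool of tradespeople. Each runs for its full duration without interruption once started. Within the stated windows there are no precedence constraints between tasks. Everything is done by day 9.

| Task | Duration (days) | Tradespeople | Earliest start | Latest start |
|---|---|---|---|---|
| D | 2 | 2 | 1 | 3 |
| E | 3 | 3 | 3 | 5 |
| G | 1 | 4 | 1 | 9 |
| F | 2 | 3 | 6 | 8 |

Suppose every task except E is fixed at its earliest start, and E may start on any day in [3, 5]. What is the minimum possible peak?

E@3: d1:6  d2:2  d3:3  d4:3  d5:3  d6:3  d7:3  d8:0  d9:0 → peak 6
E@4: d1:6  d2:2  d3:0  d4:3  d5:3  d6:6  d7:3  d8:0  d9:0 → peak 6
E@5: d1:6  d2:2  d3:0  d4:0  d5:3  d6:6  d7:6  d8:0  d9:0 → peak 6
Best is E@3, peak 6.

6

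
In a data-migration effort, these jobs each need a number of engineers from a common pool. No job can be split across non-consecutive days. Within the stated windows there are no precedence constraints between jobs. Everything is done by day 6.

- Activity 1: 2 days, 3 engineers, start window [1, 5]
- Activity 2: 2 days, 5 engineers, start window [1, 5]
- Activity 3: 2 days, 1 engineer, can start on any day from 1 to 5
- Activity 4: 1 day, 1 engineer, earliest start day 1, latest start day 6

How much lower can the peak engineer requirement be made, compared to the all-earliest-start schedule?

5

Early-start peak: d1:10  d2:9  d3:0  d4:0  d5:0  d6:0 ⇒ 10.
Leveled (Activity 1@1, Activity 2@3, Activity 3@1, Activity 4@1): d1:5  d2:4  d3:5  d4:5  d5:0  d6:0 ⇒ 5.
Reduction 10 − 5 = 5.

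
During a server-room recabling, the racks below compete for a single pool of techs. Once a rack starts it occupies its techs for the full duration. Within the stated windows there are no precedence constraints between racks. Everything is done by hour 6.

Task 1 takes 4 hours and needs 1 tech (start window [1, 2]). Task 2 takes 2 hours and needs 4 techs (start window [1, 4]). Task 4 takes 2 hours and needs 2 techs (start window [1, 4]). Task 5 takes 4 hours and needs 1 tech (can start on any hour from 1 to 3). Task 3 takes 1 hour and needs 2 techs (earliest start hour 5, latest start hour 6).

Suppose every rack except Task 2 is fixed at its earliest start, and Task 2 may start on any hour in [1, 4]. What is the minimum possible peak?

6

Task 2@1: h1:8  h2:8  h3:2  h4:2  h5:2  h6:0 → peak 8
Task 2@2: h1:4  h2:8  h3:6  h4:2  h5:2  h6:0 → peak 8
Task 2@3: h1:4  h2:4  h3:6  h4:6  h5:2  h6:0 → peak 6
Task 2@4: h1:4  h2:4  h3:2  h4:6  h5:6  h6:0 → peak 6
Best is Task 2@3, peak 6.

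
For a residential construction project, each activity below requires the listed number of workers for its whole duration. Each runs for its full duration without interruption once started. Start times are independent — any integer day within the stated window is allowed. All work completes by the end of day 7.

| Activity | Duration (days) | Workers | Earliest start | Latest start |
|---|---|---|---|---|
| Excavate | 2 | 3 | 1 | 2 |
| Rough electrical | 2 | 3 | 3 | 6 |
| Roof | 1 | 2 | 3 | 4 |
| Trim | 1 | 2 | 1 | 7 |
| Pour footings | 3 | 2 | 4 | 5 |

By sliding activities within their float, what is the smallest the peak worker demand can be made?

5

Schedule Excavate@1, Rough electrical@3, Roof@3, Trim@1, Pour footings@4: d1:5  d2:3  d3:5  d4:5  d5:2  d6:2  d7:0 — peak 5.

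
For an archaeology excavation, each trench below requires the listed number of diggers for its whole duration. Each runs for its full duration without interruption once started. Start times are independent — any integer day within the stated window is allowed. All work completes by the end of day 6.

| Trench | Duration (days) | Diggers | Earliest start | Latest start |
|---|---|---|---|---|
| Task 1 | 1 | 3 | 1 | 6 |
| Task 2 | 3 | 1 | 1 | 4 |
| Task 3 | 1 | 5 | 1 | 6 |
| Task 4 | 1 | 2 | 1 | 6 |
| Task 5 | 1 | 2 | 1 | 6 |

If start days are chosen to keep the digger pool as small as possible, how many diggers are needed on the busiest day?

5

Early-start (Task 1@1, Task 2@1, Task 3@1, Task 4@1, Task 5@1) gives peak 13: d1:13  d2:1  d3:1  d4:0  d5:0  d6:0.
Shift Task 3→4, Task 4→2, Task 5→2.
Schedule Task 1@1, Task 2@1, Task 3@4, Task 4@2, Task 5@2: d1:4  d2:5  d3:1  d4:5  d5:0  d6:0 — peak 5.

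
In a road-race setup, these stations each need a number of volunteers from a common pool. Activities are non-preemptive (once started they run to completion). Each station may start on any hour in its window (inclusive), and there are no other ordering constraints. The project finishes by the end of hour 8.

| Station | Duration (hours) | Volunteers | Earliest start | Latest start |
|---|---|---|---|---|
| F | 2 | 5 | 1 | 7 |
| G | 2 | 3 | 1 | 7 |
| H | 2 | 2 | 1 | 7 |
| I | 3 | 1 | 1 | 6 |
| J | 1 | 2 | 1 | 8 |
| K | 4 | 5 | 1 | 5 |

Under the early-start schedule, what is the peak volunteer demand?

Early-start schedule: F@1, G@1, H@1, I@1, J@1, K@1.
Load per hour: hour 1: 18, hour 2: 16, hour 3: 6, hour 4: 5, hour 5: 0, hour 6: 0, hour 7: 0, hour 8: 0.
Peak is 18.

18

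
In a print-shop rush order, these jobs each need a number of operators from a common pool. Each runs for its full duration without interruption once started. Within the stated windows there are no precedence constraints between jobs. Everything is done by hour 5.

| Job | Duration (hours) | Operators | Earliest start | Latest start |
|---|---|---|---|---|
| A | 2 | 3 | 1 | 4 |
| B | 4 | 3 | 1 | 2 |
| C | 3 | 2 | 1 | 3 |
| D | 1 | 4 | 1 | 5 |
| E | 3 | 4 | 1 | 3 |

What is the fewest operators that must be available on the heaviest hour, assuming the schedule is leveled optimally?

9

Early-start (A@1, B@1, C@1, D@1, E@1) gives peak 16: h1:16  h2:12  h3:9  h4:3  h5:0.
Shift D→5, E→3.
Schedule A@1, B@1, C@1, D@5, E@3: h1:8  h2:8  h3:9  h4:7  h5:8 — peak 9.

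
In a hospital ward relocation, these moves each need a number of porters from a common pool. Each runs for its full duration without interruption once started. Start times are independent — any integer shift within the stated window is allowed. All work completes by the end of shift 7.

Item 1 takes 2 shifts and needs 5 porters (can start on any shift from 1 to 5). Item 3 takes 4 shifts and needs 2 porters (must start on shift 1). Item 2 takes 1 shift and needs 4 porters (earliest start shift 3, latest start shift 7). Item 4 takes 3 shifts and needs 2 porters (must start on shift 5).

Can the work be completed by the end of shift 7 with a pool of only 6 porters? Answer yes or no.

The minimum achievable peak is 7; 6 < 7, so no feasible schedule stays within the cap.

no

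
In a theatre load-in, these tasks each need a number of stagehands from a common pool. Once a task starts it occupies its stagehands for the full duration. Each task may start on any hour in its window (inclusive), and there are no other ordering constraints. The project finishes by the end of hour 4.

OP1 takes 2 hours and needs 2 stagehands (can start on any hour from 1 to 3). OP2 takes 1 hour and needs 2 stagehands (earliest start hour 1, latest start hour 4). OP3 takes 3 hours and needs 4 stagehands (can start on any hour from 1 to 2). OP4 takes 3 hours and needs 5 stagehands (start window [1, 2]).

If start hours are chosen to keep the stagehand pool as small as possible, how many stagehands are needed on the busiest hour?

11

Early-start (OP1@1, OP2@1, OP3@1, OP4@1) gives peak 13: h1:13  h2:11  h3:9  h4:0.
Shift OP4→2.
Schedule OP1@1, OP2@1, OP3@1, OP4@2: h1:8  h2:11  h3:9  h4:5 — peak 11.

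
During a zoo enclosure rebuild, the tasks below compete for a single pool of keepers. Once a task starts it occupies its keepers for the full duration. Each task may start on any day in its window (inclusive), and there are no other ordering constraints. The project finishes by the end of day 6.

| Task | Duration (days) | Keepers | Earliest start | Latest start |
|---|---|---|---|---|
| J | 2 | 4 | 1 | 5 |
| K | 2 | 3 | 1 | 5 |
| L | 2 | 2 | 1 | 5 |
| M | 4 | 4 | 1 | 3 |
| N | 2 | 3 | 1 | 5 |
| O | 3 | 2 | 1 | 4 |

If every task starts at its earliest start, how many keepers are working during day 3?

6

At early start, day 3 has: M, O.
Demand: 4 + 2 = 6.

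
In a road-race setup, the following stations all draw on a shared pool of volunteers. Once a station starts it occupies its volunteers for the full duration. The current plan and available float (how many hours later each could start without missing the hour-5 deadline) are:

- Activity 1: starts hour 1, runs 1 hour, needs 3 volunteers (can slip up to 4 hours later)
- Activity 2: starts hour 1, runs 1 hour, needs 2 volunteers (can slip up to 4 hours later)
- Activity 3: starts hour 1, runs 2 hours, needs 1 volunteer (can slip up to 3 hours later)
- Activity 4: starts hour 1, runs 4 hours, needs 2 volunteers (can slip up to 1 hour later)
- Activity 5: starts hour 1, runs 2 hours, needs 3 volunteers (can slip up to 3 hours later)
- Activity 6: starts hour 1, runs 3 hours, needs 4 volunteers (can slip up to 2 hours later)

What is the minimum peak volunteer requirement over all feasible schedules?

7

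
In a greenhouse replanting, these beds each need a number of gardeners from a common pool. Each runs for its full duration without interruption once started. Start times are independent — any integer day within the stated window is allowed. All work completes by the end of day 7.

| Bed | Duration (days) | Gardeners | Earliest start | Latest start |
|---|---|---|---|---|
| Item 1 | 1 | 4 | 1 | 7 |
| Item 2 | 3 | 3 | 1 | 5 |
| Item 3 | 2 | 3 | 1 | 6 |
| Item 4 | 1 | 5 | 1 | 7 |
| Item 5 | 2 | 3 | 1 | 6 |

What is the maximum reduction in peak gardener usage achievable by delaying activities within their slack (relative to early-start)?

12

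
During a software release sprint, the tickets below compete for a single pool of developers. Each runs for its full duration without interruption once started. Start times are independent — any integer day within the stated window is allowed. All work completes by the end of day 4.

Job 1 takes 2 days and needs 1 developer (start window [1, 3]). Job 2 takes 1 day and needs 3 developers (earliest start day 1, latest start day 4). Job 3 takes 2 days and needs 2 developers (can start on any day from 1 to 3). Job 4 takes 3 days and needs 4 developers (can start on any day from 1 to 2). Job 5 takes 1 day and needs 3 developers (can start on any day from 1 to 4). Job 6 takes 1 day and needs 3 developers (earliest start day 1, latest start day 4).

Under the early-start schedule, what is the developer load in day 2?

7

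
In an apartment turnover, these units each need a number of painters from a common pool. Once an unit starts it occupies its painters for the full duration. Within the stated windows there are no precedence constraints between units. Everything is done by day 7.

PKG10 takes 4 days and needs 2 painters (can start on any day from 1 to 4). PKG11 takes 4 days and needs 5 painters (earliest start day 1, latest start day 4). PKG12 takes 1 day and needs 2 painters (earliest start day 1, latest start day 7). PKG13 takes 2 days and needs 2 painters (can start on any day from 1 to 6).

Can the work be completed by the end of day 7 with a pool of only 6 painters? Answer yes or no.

The minimum achievable peak is 7; 6 < 7, so no feasible schedule stays within the cap.

no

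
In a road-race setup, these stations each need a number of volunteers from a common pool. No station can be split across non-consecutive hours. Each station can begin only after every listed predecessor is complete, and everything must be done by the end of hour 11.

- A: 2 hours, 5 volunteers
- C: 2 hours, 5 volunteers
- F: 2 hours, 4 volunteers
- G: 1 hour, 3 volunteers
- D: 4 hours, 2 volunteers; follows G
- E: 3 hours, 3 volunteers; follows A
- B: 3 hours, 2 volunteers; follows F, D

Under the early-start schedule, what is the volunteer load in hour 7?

2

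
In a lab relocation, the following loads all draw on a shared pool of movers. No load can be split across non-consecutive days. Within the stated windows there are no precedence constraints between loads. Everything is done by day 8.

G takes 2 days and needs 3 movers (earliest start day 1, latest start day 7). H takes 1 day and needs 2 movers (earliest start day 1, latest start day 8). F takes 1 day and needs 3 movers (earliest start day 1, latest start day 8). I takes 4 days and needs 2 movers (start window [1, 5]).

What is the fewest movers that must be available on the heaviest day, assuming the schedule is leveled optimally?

3

Early-start (G@1, H@1, F@1, I@1) gives peak 10: d1:10  d2:5  d3:2  d4:2  d5:0  d6:0  d7:0  d8:0.
Shift H→3, F→4, I→5.
Schedule G@1, H@3, F@4, I@5: d1:3  d2:3  d3:2  d4:3  d5:2  d6:2  d7:2  d8:2 — peak 3.
Total mover-days = 19 over 8 days ⇒ peak ≥ ⌈19/8⌉ = 3, so 3 is optimal.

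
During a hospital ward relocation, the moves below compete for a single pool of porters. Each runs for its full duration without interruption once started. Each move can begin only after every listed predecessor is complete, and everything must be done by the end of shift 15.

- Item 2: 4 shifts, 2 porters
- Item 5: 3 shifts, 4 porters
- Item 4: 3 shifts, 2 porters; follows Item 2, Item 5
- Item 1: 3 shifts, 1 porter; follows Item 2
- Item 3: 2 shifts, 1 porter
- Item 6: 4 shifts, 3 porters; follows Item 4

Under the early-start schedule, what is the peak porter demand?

7

Early-start schedule: Item 2@1, Item 5@1, Item 4@5, Item 1@5, Item 3@1, Item 6@8.
Load per shift: shift 1: 7, shift 2: 7, shift 3: 6, shift 4: 2, shift 5: 3, shift 6: 3, shift 7: 3, shift 8: 3, shift 9: 3, shift 10: 3, shift 11: 3, shift 12: 0, shift 13: 0, shift 14: 0, shift 15: 0.
Peak is 7.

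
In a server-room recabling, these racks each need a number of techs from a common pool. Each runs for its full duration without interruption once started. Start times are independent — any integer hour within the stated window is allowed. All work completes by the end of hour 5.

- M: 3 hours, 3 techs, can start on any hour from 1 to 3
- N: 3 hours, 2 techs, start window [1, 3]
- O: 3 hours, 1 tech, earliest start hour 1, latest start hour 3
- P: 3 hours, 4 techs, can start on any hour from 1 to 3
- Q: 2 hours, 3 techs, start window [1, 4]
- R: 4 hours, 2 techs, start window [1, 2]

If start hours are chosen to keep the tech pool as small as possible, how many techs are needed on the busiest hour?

12

Early-start (M@1, N@1, O@1, P@1, Q@1, R@1) gives peak 15: h1:15  h2:15  h3:12  h4:2  h5:0.
Shift Q→4.
Schedule M@1, N@1, O@1, P@1, Q@4, R@1: h1:12  h2:12  h3:12  h4:5  h5:3 — peak 12.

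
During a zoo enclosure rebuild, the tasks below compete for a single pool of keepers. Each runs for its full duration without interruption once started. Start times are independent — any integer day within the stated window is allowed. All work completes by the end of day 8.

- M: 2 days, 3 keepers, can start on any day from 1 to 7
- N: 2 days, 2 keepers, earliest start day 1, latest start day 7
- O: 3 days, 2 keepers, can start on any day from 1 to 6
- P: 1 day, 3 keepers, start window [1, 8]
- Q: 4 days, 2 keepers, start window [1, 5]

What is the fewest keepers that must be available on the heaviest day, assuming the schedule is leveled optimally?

4

Early-start (M@1, N@1, O@1, P@1, Q@1) gives peak 12: d1:12  d2:9  d3:4  d4:2  d5:0  d6:0  d7:0  d8:0.
Shift N→3, O→5, P→8, Q→3.
Schedule M@1, N@3, O@5, P@8, Q@3: d1:3  d2:3  d3:4  d4:4  d5:4  d6:4  d7:2  d8:3 — peak 4.
Total keeper-days = 27 over 8 days ⇒ peak ≥ ⌈27/8⌉ = 4, so 4 is optimal.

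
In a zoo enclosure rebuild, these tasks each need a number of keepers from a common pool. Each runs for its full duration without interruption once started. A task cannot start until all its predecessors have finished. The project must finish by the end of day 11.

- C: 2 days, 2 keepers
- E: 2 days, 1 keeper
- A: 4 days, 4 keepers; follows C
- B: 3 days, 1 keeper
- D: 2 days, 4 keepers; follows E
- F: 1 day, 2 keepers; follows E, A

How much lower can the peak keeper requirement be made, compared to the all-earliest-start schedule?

Early-start peak: d1:4  d2:4  d3:9  d4:8  d5:4  d6:4  d7:2  d8:0  d9:0  d10:0  d11:0 ⇒ 9.
Leveled (C@1, E@1, A@3, B@7, D@10, F@7): d1:3  d2:3  d3:4  d4:4  d5:4  d6:4  d7:3  d8:1  d9:1  d10:4  d11:4 ⇒ 4.
Reduction 9 − 4 = 5.

5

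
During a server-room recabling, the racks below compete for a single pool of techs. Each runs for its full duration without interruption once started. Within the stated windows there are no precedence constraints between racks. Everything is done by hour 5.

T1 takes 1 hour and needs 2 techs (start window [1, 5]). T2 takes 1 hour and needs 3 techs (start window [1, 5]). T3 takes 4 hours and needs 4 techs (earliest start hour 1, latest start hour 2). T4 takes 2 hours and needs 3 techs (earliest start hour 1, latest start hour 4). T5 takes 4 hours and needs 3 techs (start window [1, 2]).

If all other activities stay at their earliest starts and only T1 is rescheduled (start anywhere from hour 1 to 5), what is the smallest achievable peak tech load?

13

T1@1: h1:15  h2:10  h3:7  h4:7  h5:0 → peak 15
T1@2: h1:13  h2:12  h3:7  h4:7  h5:0 → peak 13
T1@3: h1:13  h2:10  h3:9  h4:7  h5:0 → peak 13
T1@4: h1:13  h2:10  h3:7  h4:9  h5:0 → peak 13
T1@5: h1:13  h2:10  h3:7  h4:7  h5:2 → peak 13
Best is T1@2, peak 13.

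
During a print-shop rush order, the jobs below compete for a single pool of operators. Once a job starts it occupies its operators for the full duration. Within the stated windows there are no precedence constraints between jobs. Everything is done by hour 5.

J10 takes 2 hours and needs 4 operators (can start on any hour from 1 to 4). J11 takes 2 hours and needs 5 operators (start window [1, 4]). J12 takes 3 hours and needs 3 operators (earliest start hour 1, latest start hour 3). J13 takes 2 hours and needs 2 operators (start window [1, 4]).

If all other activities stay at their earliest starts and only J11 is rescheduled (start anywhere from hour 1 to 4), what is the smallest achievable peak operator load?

9

J11@1: h1:14  h2:14  h3:3  h4:0  h5:0 → peak 14
J11@2: h1:9  h2:14  h3:8  h4:0  h5:0 → peak 14
J11@3: h1:9  h2:9  h3:8  h4:5  h5:0 → peak 9
J11@4: h1:9  h2:9  h3:3  h4:5  h5:5 → peak 9
Best is J11@3, peak 9.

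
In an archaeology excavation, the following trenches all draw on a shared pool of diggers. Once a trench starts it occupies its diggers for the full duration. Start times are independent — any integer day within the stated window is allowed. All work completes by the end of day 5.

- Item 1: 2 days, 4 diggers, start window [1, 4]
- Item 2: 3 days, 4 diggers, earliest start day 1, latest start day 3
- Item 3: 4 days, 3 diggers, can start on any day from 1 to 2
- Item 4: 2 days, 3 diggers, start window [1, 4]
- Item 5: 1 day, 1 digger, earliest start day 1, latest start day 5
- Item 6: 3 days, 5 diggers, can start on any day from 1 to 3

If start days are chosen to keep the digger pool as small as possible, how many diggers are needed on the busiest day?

12

Early-start (Item 1@1, Item 2@1, Item 3@1, Item 4@1, Item 5@1, Item 6@1) gives peak 20: d1:20  d2:19  d3:12  d4:3  d5:0.
Shift Item 4→4, Item 6→3.
Schedule Item 1@1, Item 2@1, Item 3@1, Item 4@4, Item 5@1, Item 6@3: d1:12  d2:11  d3:12  d4:11  d5:8 — peak 12.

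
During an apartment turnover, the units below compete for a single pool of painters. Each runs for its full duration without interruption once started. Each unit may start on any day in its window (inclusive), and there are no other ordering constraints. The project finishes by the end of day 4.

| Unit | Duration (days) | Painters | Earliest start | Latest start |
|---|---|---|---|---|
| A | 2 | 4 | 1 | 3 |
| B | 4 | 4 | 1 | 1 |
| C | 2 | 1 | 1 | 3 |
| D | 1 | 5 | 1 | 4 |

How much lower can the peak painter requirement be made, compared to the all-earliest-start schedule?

Early-start peak: d1:14  d2:9  d3:4  d4:4 ⇒ 14.
Leveled (A@1, B@1, C@1, D@3): d1:9  d2:9  d3:9  d4:4 ⇒ 9.
Reduction 14 − 9 = 5.

5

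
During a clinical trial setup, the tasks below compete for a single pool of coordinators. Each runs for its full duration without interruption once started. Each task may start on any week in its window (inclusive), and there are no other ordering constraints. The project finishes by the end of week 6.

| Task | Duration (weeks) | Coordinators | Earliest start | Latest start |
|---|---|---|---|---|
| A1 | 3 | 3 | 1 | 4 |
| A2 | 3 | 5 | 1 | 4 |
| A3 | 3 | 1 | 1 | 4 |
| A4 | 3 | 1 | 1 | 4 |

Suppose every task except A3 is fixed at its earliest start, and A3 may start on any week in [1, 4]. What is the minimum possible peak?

A3@1: w1:10  w2:10  w3:10  w4:0  w5:0  w6:0 → peak 10
A3@2: w1:9  w2:10  w3:10  w4:1  w5:0  w6:0 → peak 10
A3@3: w1:9  w2:9  w3:10  w4:1  w5:1  w6:0 → peak 10
A3@4: w1:9  w2:9  w3:9  w4:1  w5:1  w6:1 → peak 9
Best is A3@4, peak 9.

9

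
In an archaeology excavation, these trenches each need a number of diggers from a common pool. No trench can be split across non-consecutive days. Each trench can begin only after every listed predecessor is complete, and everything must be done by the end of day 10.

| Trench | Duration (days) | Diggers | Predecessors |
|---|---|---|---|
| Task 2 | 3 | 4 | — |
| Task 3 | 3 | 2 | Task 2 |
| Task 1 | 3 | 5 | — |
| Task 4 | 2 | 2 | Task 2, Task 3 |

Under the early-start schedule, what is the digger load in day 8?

At early start, day 8 has: Task 4.
Demand: 2 = 2.

2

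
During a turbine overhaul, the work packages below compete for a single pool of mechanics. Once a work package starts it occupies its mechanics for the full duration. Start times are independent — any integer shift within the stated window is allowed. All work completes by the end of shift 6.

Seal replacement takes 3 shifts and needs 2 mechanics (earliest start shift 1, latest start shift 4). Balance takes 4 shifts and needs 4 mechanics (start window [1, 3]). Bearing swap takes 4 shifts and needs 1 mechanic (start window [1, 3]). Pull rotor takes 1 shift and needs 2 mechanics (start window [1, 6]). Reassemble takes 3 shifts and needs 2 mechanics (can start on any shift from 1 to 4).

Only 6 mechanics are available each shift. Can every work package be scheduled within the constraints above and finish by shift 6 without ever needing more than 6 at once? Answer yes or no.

no

The minimum achievable peak is 7; 6 < 7, so no feasible schedule stays within the cap.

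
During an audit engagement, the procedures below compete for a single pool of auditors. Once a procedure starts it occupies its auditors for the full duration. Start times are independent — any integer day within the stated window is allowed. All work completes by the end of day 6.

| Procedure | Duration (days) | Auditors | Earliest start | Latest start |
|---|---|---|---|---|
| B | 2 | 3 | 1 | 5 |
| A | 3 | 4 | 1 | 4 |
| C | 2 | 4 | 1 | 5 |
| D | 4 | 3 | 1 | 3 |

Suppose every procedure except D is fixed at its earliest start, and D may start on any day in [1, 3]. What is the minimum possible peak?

D@1: d1:14  d2:14  d3:7  d4:3  d5:0  d6:0 → peak 14
D@2: d1:11  d2:14  d3:7  d4:3  d5:3  d6:0 → peak 14
D@3: d1:11  d2:11  d3:7  d4:3  d5:3  d6:3 → peak 11
Best is D@3, peak 11.

11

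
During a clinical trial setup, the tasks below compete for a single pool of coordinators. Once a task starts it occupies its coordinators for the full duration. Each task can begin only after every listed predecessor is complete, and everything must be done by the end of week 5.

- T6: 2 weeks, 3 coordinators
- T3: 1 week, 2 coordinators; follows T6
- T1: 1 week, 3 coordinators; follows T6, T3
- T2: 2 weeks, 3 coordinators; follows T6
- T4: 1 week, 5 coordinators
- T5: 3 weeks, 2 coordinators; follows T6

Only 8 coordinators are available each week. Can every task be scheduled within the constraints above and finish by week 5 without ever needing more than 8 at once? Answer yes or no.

yes

Schedule T6@1, T3@3, T1@4, T2@3, T4@1, T5@3: w1:8  w2:3  w3:7  w4:8  w5:2 — peak 8 ≤ 8.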